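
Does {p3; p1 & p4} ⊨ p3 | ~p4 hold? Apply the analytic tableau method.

Initial set: {p3; (p1 & p4); ~(p3 | ~p4)}.
(p1 & p4): α-rule — add p1, p4.
~(p3 | ~p4): α-rule — add ~p3, ~~p4.
× closes — contains both p3 and ~p3.
All 1 branch closes.
Every branch closed, so the premises entail the conclusion.

Yes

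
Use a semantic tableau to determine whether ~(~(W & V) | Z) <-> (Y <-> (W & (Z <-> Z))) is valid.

Not valid

Assume the negation and expand:
Initial set: {~(~(~(W & V) | Z) <-> (Y <-> (W & (Z <-> Z))))}.
~(~(~(W & V) | Z) <-> (Y <-> (W & (Z <-> Z)))): β-rule — branch into ~(~(W & V) | Z), ~(Y <-> (W & (Z <-> Z)))  //  ~~(~(W & V) | Z), (Y <-> (W & (Z <-> Z))).
  branch 1 (add ~(~(W & V) | Z), ~(Y <-> (W & (Z <-> Z)))):
    ~(~(W & V) | Z): α-rule — add ~~(W & V), ~Z.
    ~~(W & V): α-rule — add W, V.
    ~(Y <-> (W & (Z <-> Z))): β-rule — branch into Y, ~(W & (Z <-> Z))  //  ~Y, (W & (Z <-> Z)).
      branch 1.1 (add Y, ~(W & (Z <-> Z))):
        ~(W & (Z <-> Z)): β-rule — branch into ~W  //  ~(Z <-> Z).
          branch 1.1.1 (add ~W):
            × closes — contains both W and ~W.
          branch 1.1.2 (add ~(Z <-> Z)):
            ~(Z <-> Z): β-rule — branch into Z, ~Z  //  ~Z, Z.
              branch 1.1.2.1 (add Z, ~Z):
                × closes — contains both Z and ~Z.
              branch 1.1.2.2 (add ~Z, Z):
                × closes — contains both Z and ~Z.
      branch 1.2 (add ~Y, (W & (Z <-> Z))):
        (W & (Z <-> Z)): α-rule — add W, (Z <-> Z).
        (Z <-> Z): β-rule — branch into Z, Z  //  ~Z, ~Z.
          branch 1.2.1 (add Z, Z):
            × closes — contains both Z and ~Z.
          branch 1.2.2 (add ~Z, ~Z):
            ○ open, literals {V=true, W=true, Y=false, Z=false}.
  branch 2 (add ~~(~(W & V) | Z), (Y <-> (W & (Z <-> Z)))):
    ~~(~(W & V) | Z): β-rule — branch into ~(W & V)  //  Z.
      branch 2.1 (add ~(W & V)):
        (Y <-> (W & (Z <-> Z))): β-rule — branch into Y, (W & (Z <-> Z))  //  ~Y, ~(W & (Z <-> Z)).
          branch 2.1.1 (add Y, (W & (Z <-> Z))):
            (W & (Z <-> Z)): α-rule — add W, (Z <-> Z).
            ~(W & V): β-rule — branch into ~W  //  ~V.
              branch 2.1.1.1 (add ~W):
                × closes — contains both W and ~W.
              branch 2.1.1.2 (add ~V):
                (Z <-> Z): β-rule — branch into Z, Z  //  ~Z, ~Z.
                  branch 2.1.1.2.1 (add Z, Z):
                    ○ open, literals {V=false, W=true, Y=true, Z=true}.
                  branch 2.1.1.2.2 (add ~Z, ~Z):
                    ○ open, literals {V=false, W=true, Y=true, Z=false}.
          branch 2.1.2 (add ~Y, ~(W & (Z <-> Z))):
            ~(W & V): β-rule — branch into ~W  //  ~V.
              branch 2.1.2.1 (add ~W):
                ~(W & (Z <-> Z)): β-rule — branch into ~W  //  ~(Z <-> Z).
                  branch 2.1.2.1.1 (add ~W):
                    ○ open, literals {W=false, Y=false}.
                  branch 2.1.2.1.2 (add ~(Z <-> Z)):
                    ~(Z <-> Z): β-rule — branch into Z, ~Z  //  ~Z, Z.
                      branch 2.1.2.1.2.1 (add Z, ~Z):
                        × closes — contains both Z and ~Z.
                      branch 2.1.2.1.2.2 (add ~Z, Z):
                        × closes — contains both Z and ~Z.
              branch 2.1.2.2 (add ~V):
                ~(W & (Z <-> Z)): β-rule — branch into ~W  //  ~(Z <-> Z).
                  branch 2.1.2.2.1 (add ~W):
                    ○ open, literals {V=false, W=false, Y=false}.
                  branch 2.1.2.2.2 (add ~(Z <-> Z)):
                    ~(Z <-> Z): β-rule — branch into Z, ~Z  //  ~Z, Z.
                      branch 2.1.2.2.2.1 (add Z, ~Z):
                        × closes — contains both Z and ~Z.
                      branch 2.1.2.2.2.2 (add ~Z, Z):
                        × closes — contains both Z and ~Z.
      branch 2.2 (add Z):
        (Y <-> (W & (Z <-> Z))): β-rule — branch into Y, (W & (Z <-> Z))  //  ~Y, ~(W & (Z <-> Z)).
          branch 2.2.1 (add Y, (W & (Z <-> Z))):
            (W & (Z <-> Z)): α-rule — add W, (Z <-> Z).
            (Z <-> Z): β-rule — branch into Z, Z  //  ~Z, ~Z.
              branch 2.2.1.1 (add Z, Z):
                ○ open, literals {W=true, Y=true, Z=true}.
              branch 2.2.1.2 (add ~Z, ~Z):
                × closes — contains both Z and ~Z.
          branch 2.2.2 (add ~Y, ~(W & (Z <-> Z))):
            ~(W & (Z <-> Z)): β-rule — branch into ~W  //  ~(Z <-> Z).
              branch 2.2.2.1 (add ~W):
                ○ open, literals {W=false, Y=false, Z=true}.
              branch 2.2.2.2 (add ~(Z <-> Z)):
                ~(Z <-> Z): β-rule — branch into Z, ~Z  //  ~Z, Z.
                  branch 2.2.2.2.1 (add Z, ~Z):
                    × closes — contains both Z and ~Z.
                  branch 2.2.2.2.2 (add ~Z, Z):
                    × closes — contains both Z and ~Z.
12 branches closed, 7 open.
An open branch gives a countermodel: V=true, W=true, Y=false, Z=false (unmentioned atoms arbitrary); under it the original formula is false.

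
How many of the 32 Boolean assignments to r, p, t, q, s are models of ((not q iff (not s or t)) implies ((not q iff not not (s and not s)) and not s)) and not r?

8

Initial set: {T (((not q iff (not s or t)) implies ((not q iff not not (s and not s)) and not s)) and not r)}.
T (((not q iff (not s or t)) implies ((not q iff not not (s and not s)) and not s)) and not r): α-rule — add T ((not q iff (not s or t)) implies ((not q iff not not (s and not s)) and not s)), T not r.
T ((not q iff (not s or t)) implies ((not q iff not not (s and not s)) and not s)): β-rule — branch into F (not q iff (not s or t))  //  T ((not q iff not not (s and not s)) and not s).
  branch 1 (add F (not q iff (not s or t))):
    F (not q iff (not s or t)): β-rule — branch into T not q, F (not s or t)  //  F not q, T (not s or t).
      branch 1.1 (add T not q, F (not s or t)):
        F (not s or t): α-rule — add F not s, F t.
        ○ open, literals {q=F, r=F, s=T, t=F}.
      branch 1.2 (add F not q, T (not s or t)):
        T (not s or t): β-rule — branch into T not s  //  T t.
          branch 1.2.1 (add T not s):
            ○ open, literals {q=T, r=F, s=F}.
          branch 1.2.2 (add T t):
            ○ open, literals {q=T, r=F, t=T}.
  branch 2 (add T ((not q iff not not (s and not s)) and not s)):
    T ((not q iff not not (s and not s)) and not s): α-rule — add T (not q iff not not (s and not s)), T not s.
    T (not q iff not not (s and not s)): β-rule — branch into T not q, T not not (s and not s)  //  F not q, F not not (s and not s).
      branch 2.1 (add T not q, T not not (s and not s)):
        T not not (s and not s): drop double negation, giving T (s and not s).
        T (s and not s): α-rule — add T s, T not s.
        × closes — contains both s and not s.
      branch 2.2 (add F not q, F not not (s and not s)):
        F not not (s and not s): drop double negation, giving F (s and not s).
        F (s and not s): β-rule — branch into F s  //  F not s.
          branch 2.2.1 (add F s):
            ○ open, literals {q=T, r=F, s=F}.
          branch 2.2.2 (add F not s):
            × closes — contains both s and not s.
2 branches closed, 4 open.
Each open branch fixes some atoms; the unmentioned ones are free. Counting distinct full assignments: branch {q=F, r=F, s=T, t=F} (p) contributes 2 new; branch {q=T, r=F, s=F} (p, t) contributes 4 new; branch {q=T, r=F, t=T} (p, s) contributes 2 new; branch {q=T, r=F, s=F} (p, t) contributes 0 new. Total: 8.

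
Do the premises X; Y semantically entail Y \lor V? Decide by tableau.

Yes

Initial set: {T X; T Y; F (Y \lor V)}.
F (Y \lor V): α-rule — add F Y, F V.
× closes — contains both Y and \lnot Y.
All 1 branch closes.
Every branch closed, so the premises entail the conclusion.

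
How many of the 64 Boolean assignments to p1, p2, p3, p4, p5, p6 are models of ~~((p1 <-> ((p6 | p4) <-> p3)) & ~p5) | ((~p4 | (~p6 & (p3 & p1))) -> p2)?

51

Initial set: {(~~((p1 <-> ((p6 | p4) <-> p3)) & ~p5) | ((~p4 | (~p6 & (p3 & p1))) -> p2))}.
(~~((p1 <-> ((p6 | p4) <-> p3)) & ~p5) | ((~p4 | (~p6 & (p3 & p1))) -> p2)): β-rule — branch into ~~((p1 <-> ((p6 | p4) <-> p3)) & ~p5)  //  ((~p4 | (~p6 & (p3 & p1))) -> p2).
  branch 1 (add ~~((p1 <-> ((p6 | p4) <-> p3)) & ~p5)):
    ~~((p1 <-> ((p6 | p4) <-> p3)) & ~p5): drop double negation, giving ((p1 <-> ((p6 | p4) <-> p3)) & ~p5).
    ((p1 <-> ((p6 | p4) <-> p3)) & ~p5): α-rule — add (p1 <-> ((p6 | p4) <-> p3)), ~p5.
    (p1 <-> ((p6 | p4) <-> p3)): β-rule — branch into p1, ((p6 | p4) <-> p3)  //  ~p1, ~((p6 | p4) <-> p3).
      branch 1.1 (add p1, ((p6 | p4) <-> p3)):
        ((p6 | p4) <-> p3): β-rule — branch into (p6 | p4), p3  //  ~(p6 | p4), ~p3.
          branch 1.1.1 (add (p6 | p4), p3):
            (p6 | p4): β-rule — branch into p6  //  p4.
              branch 1.1.1.1 (add p6):
                ○ open, literals {p1=T, p3=T, p5=F, p6=T}.
              branch 1.1.1.2 (add p4):
                ○ open, literals {p1=T, p3=T, p4=T, p5=F}.
          branch 1.1.2 (add ~(p6 | p4), ~p3):
            ~(p6 | p4): α-rule — add ~p6, ~p4.
            ○ open, literals {p1=T, p3=F, p4=F, p5=F, p6=F}.
      branch 1.2 (add ~p1, ~((p6 | p4) <-> p3)):
        ~((p6 | p4) <-> p3): β-rule — branch into (p6 | p4), ~p3  //  ~(p6 | p4), p3.
          branch 1.2.1 (add (p6 | p4), ~p3):
            (p6 | p4): β-rule — branch into p6  //  p4.
              branch 1.2.1.1 (add p6):
                ○ open, literals {p1=F, p3=F, p5=F, p6=T}.
              branch 1.2.1.2 (add p4):
                ○ open, literals {p1=F, p3=F, p4=T, p5=F}.
          branch 1.2.2 (add ~(p6 | p4), p3):
            ~(p6 | p4): α-rule — add ~p6, ~p4.
            ○ open, literals {p1=F, p3=T, p4=F, p5=F, p6=F}.
  branch 2 (add ((~p4 | (~p6 & (p3 & p1))) -> p2)):
    ((~p4 | (~p6 & (p3 & p1))) -> p2): β-rule — branch into ~(~p4 | (~p6 & (p3 & p1)))  //  p2.
      branch 2.1 (add ~(~p4 | (~p6 & (p3 & p1)))):
        ~(~p4 | (~p6 & (p3 & p1))): α-rule — add ~~p4, ~(~p6 & (p3 & p1)).
        ~(~p6 & (p3 & p1)): β-rule — branch into ~~p6  //  ~(p3 & p1).
          branch 2.1.1 (add ~~p6):
            ○ open, literals {p4=T, p6=T}.
          branch 2.1.2 (add ~(p3 & p1)):
            ~(p3 & p1): β-rule — branch into ~p3  //  ~p1.
              branch 2.1.2.1 (add ~p3):
                ○ open, literals {p3=F, p4=T}.
              branch 2.1.2.2 (add ~p1):
                ○ open, literals {p1=F, p4=T}.
      branch 2.2 (add p2):
        ○ open, literals {p2=T}.
0 branches closed, 10 open.
Each open branch fixes some atoms; the unmentioned ones are free. Counting distinct full assignments: branch {p1=T, p3=T, p5=F, p6=T} (p2, p4) contributes 4 new; branch {p1=T, p3=T, p4=T, p5=F} (p2, p6) contributes 2 new; branch {p1=T, p3=F, p4=F, p5=F, p6=F} (p2) contributes 2 new; branch {p1=F, p3=F, p5=F, p6=T} (p2, p4) contributes 4 new; branch {p1=F, p3=F, p4=T, p5=F} (p2, p6) contributes 2 new; branch {p1=F, p3=T, p4=F, p5=F, p6=F} (p2) contributes 2 new; branch {p4=T, p6=T} (p1, p2, p3, p5) contributes 12 new; branch {p3=F, p4=T} (p1, p2, p5, p6) contributes 6 new; branch {p1=F, p4=T} (p2, p3, p5, p6) contributes 4 new; branch {p2=T} (p1, p3, p4, p5, p6) contributes 13 new. Total: 51.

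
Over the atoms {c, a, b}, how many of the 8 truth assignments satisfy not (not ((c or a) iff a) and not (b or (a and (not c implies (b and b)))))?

7

Initial set: {not (not ((c or a) iff a) and not (b or (a and (not c implies (b and b)))))}.
not (not ((c or a) iff a) and not (b or (a and (not c implies (b and b))))): β-rule — branch into not not ((c or a) iff a)  //  not not (b or (a and (not c implies (b and b)))).
  branch 1 (add not not ((c or a) iff a)):
    not not ((c or a) iff a): β-rule — branch into (c or a), a  //  not (c or a), not a.
      branch 1.1 (add (c or a), a):
        (c or a): β-rule — branch into c  //  a.
          branch 1.1.1 (add c):
            ○ open, literals {a=true, c=true}.
          branch 1.1.2 (add a):
            ○ open, literals {a=true}.
      branch 1.2 (add not (c or a), not a):
        not (c or a): α-rule — add not c, not a.
        ○ open, literals {a=false, c=false}.
  branch 2 (add not not (b or (a and (not c implies (b and b))))):
    not not (b or (a and (not c implies (b and b)))): β-rule — branch into b  //  (a and (not c implies (b and b))).
      branch 2.1 (add b):
        ○ open, literals {b=true}.
      branch 2.2 (add (a and (not c implies (b and b)))):
        (a and (not c implies (b and b))): α-rule — add a, (not c implies (b and b)).
        (not c implies (b and b)): β-rule — branch into not not c  //  (b and b).
          branch 2.2.1 (add not not c):
            ○ open, literals {a=true, c=true}.
          branch 2.2.2 (add (b and b)):
            (b and b): α-rule — add b, b.
            ○ open, literals {a=true, b=true}.
0 branches closed, 6 open.
Each open branch fixes some atoms; the unmentioned ones are free. Counting distinct full assignments: branch {a=true, c=true} (b) contributes 2 new; branch {a=true} (c, b) contributes 2 new; branch {a=false, c=false} (b) contributes 2 new; branch {b=true} (c, a) contributes 1 new; branch {a=true, c=true} (b) contributes 0 new; branch {a=true, b=true} (c) contributes 0 new. Total: 7.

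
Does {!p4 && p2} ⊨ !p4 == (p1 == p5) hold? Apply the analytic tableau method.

No

Initial set: {(!p4 && p2); !(!p4 == (p1 == p5))}.
(!p4 && p2): α-rule — add !p4, p2.
!(!p4 == (p1 == p5)): β-rule — branch into !p4, !(p1 == p5)  //  !!p4, (p1 == p5).
  branch 1 (add !p4, !(p1 == p5)):
    !(p1 == p5): β-rule — branch into p1, !p5  //  !p1, p5.
      branch 1.1 (add p1, !p5):
        ○ open, literals {p1=1, p2=1, p4=0, p5=0}.
      branch 1.2 (add !p1, p5):
        ○ open, literals {p1=0, p2=1, p4=0, p5=1}.
  branch 2 (add !!p4, (p1 == p5)):
    × closes — contains both p4 and !p4.
1 branch closed, 2 open.
An open branch gives a countermodel: p1=1, p2=1, p4=0, p5=0 (unmentioned atoms arbitrary); the premises hold there but the conclusion fails.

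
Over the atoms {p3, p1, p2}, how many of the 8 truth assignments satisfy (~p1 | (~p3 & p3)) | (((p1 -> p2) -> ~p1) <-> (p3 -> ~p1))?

6

Initial set: {((~p1 | (~p3 & p3)) | (((p1 -> p2) -> ~p1) <-> (p3 -> ~p1)))}.
((~p1 | (~p3 & p3)) | (((p1 -> p2) -> ~p1) <-> (p3 -> ~p1))): β-rule — branch into (~p1 | (~p3 & p3))  //  (((p1 -> p2) -> ~p1) <-> (p3 -> ~p1)).
  branch 1 (add (~p1 | (~p3 & p3))):
    (~p1 | (~p3 & p3)): β-rule — branch into ~p1  //  (~p3 & p3).
      branch 1.1 (add ~p1):
        ○ open, literals {p1=false}.
      branch 1.2 (add (~p3 & p3)):
        (~p3 & p3): α-rule — add ~p3, p3.
        × closes — contains both p3 and ~p3.
  branch 2 (add (((p1 -> p2) -> ~p1) <-> (p3 -> ~p1))):
    (((p1 -> p2) -> ~p1) <-> (p3 -> ~p1)): β-rule — branch into ((p1 -> p2) -> ~p1), (p3 -> ~p1)  //  ~((p1 -> p2) -> ~p1), ~(p3 -> ~p1).
      branch 2.1 (add ((p1 -> p2) -> ~p1), (p3 -> ~p1)):
        ((p1 -> p2) -> ~p1): β-rule — branch into ~(p1 -> p2)  //  ~p1.
          branch 2.1.1 (add ~(p1 -> p2)):
            ~(p1 -> p2): α-rule — add p1, ~p2.
            (p3 -> ~p1): β-rule — branch into ~p3  //  ~p1.
              branch 2.1.1.1 (add ~p3):
                ○ open, literals {p1=true, p2=false, p3=false}.
              branch 2.1.1.2 (add ~p1):
                × closes — contains both p1 and ~p1.
          branch 2.1.2 (add ~p1):
            (p3 -> ~p1): β-rule — branch into ~p3  //  ~p1.
              branch 2.1.2.1 (add ~p3):
                ○ open, literals {p1=false, p3=false}.
              branch 2.1.2.2 (add ~p1):
                ○ open, literals {p1=false}.
      branch 2.2 (add ~((p1 -> p2) -> ~p1), ~(p3 -> ~p1)):
        ~((p1 -> p2) -> ~p1): α-rule — add (p1 -> p2), ~~p1.
        ~(p3 -> ~p1): α-rule — add p3, ~~p1.
        (p1 -> p2): β-rule — branch into ~p1  //  p2.
          branch 2.2.1 (add ~p1):
            × closes — contains both p1 and ~p1.
          branch 2.2.2 (add p2):
            ○ open, literals {p1=true, p2=true, p3=true}.
3 branches closed, 5 open.
Each open branch fixes some atoms; the unmentioned ones are free. Counting distinct full assignments: branch {p1=false} (p3, p2) contributes 4 new; branch {p1=true, p2=false, p3=false} (none free) contributes 1 new; branch {p1=false, p3=false} (p2) contributes 0 new; branch {p1=false} (p3, p2) contributes 0 new; branch {p1=true, p2=true, p3=true} (none free) contributes 1 new. Total: 6.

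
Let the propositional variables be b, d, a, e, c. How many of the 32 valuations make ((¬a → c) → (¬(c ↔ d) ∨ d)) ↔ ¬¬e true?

Initial set: {(((¬a → c) → (¬(c ↔ d) ∨ d)) ↔ ¬¬e)}.
(((¬a → c) → (¬(c ↔ d) ∨ d)) ↔ ¬¬e): β-rule — branch into ((¬a → c) → (¬(c ↔ d) ∨ d)), ¬¬e  //  ¬((¬a → c) → (¬(c ↔ d) ∨ d)), ¬¬¬e.
  branch 1 (add ((¬a → c) → (¬(c ↔ d) ∨ d)), ¬¬e):
    ¬¬e: drop double negation, giving e.
    ((¬a → c) → (¬(c ↔ d) ∨ d)): β-rule — branch into ¬(¬a → c)  //  (¬(c ↔ d) ∨ d).
      branch 1.1 (add ¬(¬a → c)):
        ¬(¬a → c): α-rule — add ¬a, ¬c.
        ○ open, literals {a=F, c=F, e=T}.
      branch 1.2 (add (¬(c ↔ d) ∨ d)):
        (¬(c ↔ d) ∨ d): β-rule — branch into ¬(c ↔ d)  //  d.
          branch 1.2.1 (add ¬(c ↔ d)):
            ¬(c ↔ d): β-rule — branch into c, ¬d  //  ¬c, d.
              branch 1.2.1.1 (add c, ¬d):
                ○ open, literals {c=T, d=F, e=T}.
              branch 1.2.1.2 (add ¬c, d):
                ○ open, literals {c=F, d=T, e=T}.
          branch 1.2.2 (add d):
            ○ open, literals {d=T, e=T}.
  branch 2 (add ¬((¬a → c) → (¬(c ↔ d) ∨ d)), ¬¬¬e):
    ¬((¬a → c) → (¬(c ↔ d) ∨ d)): α-rule — add (¬a → c), ¬(¬(c ↔ d) ∨ d).
    ¬¬¬e: drop double negation, giving ¬e.
    ¬(¬(c ↔ d) ∨ d): α-rule — add ¬¬(c ↔ d), ¬d.
    (¬a → c): β-rule — branch into ¬¬a  //  c.
      branch 2.1 (add ¬¬a):
        ¬¬(c ↔ d): β-rule — branch into c, d  //  ¬c, ¬d.
          branch 2.1.1 (add c, d):
            × closes — contains both d and ¬d.
          branch 2.1.2 (add ¬c, ¬d):
            ○ open, literals {a=T, c=F, d=F, e=F}.
      branch 2.2 (add c):
        ¬¬(c ↔ d): β-rule — branch into c, d  //  ¬c, ¬d.
          branch 2.2.1 (add c, d):
            × closes — contains both d and ¬d.
          branch 2.2.2 (add ¬c, ¬d):
            × closes — contains both c and ¬c.
3 branches closed, 5 open.
Each open branch fixes some atoms; the unmentioned ones are free. Counting distinct full assignments: branch {a=F, c=F, e=T} (b, d) contributes 4 new; branch {c=T, d=F, e=T} (b, a) contributes 4 new; branch {c=F, d=T, e=T} (b, a) contributes 2 new; branch {d=T, e=T} (b, a, c) contributes 4 new; branch {a=T, c=F, d=F, e=F} (b) contributes 2 new. Total: 16.

16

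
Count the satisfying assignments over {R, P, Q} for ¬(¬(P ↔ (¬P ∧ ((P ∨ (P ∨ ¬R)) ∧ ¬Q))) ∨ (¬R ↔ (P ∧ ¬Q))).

1

Initial set: {T ¬(¬(P ↔ (¬P ∧ ((P ∨ (P ∨ ¬R)) ∧ ¬Q))) ∨ (¬R ↔ (P ∧ ¬Q)))}.
T ¬(¬(P ↔ (¬P ∧ ((P ∨ (P ∨ ¬R)) ∧ ¬Q))) ∨ (¬R ↔ (P ∧ ¬Q))): α-rule — add F ¬(P ↔ (¬P ∧ ((P ∨ (P ∨ ¬R)) ∧ ¬Q))), F (¬R ↔ (P ∧ ¬Q)).
F ¬(P ↔ (¬P ∧ ((P ∨ (P ∨ ¬R)) ∧ ¬Q))): β-rule — branch into T P, T (¬P ∧ ((P ∨ (P ∨ ¬R)) ∧ ¬Q))  //  F P, F (¬P ∧ ((P ∨ (P ∨ ¬R)) ∧ ¬Q)).
  branch 1 (add T P, T (¬P ∧ ((P ∨ (P ∨ ¬R)) ∧ ¬Q))):
    T (¬P ∧ ((P ∨ (P ∨ ¬R)) ∧ ¬Q)): α-rule — add T ¬P, T ((P ∨ (P ∨ ¬R)) ∧ ¬Q).
    × closes — contains both P and ¬P.
  branch 2 (add F P, F (¬P ∧ ((P ∨ (P ∨ ¬R)) ∧ ¬Q))):
    F (¬R ↔ (P ∧ ¬Q)): β-rule — branch into T ¬R, F (P ∧ ¬Q)  //  F ¬R, T (P ∧ ¬Q).
      branch 2.1 (add T ¬R, F (P ∧ ¬Q)):
        F (¬P ∧ ((P ∨ (P ∨ ¬R)) ∧ ¬Q)): β-rule — branch into F ¬P  //  F ((P ∨ (P ∨ ¬R)) ∧ ¬Q).
          branch 2.1.1 (add F ¬P):
            × closes — contains both P and ¬P.
          branch 2.1.2 (add F ((P ∨ (P ∨ ¬R)) ∧ ¬Q)):
            F (P ∧ ¬Q): β-rule — branch into F P  //  F ¬Q.
              branch 2.1.2.1 (add F P):
                F ((P ∨ (P ∨ ¬R)) ∧ ¬Q): β-rule — branch into F (P ∨ (P ∨ ¬R))  //  F ¬Q.
                  branch 2.1.2.1.1 (add F (P ∨ (P ∨ ¬R))):
                    F (P ∨ (P ∨ ¬R)): α-rule — add F P, F (P ∨ ¬R).
                    F (P ∨ ¬R): α-rule — add F P, F ¬R.
                    × closes — contains both R and ¬R.
                  branch 2.1.2.1.2 (add F ¬Q):
                    ○ open, literals {P=false, Q=true, R=false}.
              branch 2.1.2.2 (add F ¬Q):
                F ((P ∨ (P ∨ ¬R)) ∧ ¬Q): β-rule — branch into F (P ∨ (P ∨ ¬R))  //  F ¬Q.
                  branch 2.1.2.2.1 (add F (P ∨ (P ∨ ¬R))):
                    F (P ∨ (P ∨ ¬R)): α-rule — add F P, F (P ∨ ¬R).
                    F (P ∨ ¬R): α-rule — add F P, F ¬R.
                    × closes — contains both R and ¬R.
                  branch 2.1.2.2.2 (add F ¬Q):
                    ○ open, literals {P=false, Q=true, R=false}.
      branch 2.2 (add F ¬R, T (P ∧ ¬Q)):
        T (P ∧ ¬Q): α-rule — add T P, T ¬Q.
        × closes — contains both P and ¬P.
5 branches closed, 2 open.
Each open branch fixes some atoms; the unmentioned ones are free. Counting distinct full assignments: branch {P=false, Q=true, R=false} (none free) contributes 1 new; branch {P=false, Q=true, R=false} (none free) contributes 0 new. Total: 1.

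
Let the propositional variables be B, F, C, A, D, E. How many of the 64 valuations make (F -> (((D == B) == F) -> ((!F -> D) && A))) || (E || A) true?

60

Initial set: {T ((F -> (((D == B) == F) -> ((!F -> D) && A))) || (E || A))}.
T ((F -> (((D == B) == F) -> ((!F -> D) && A))) || (E || A)): β-rule — branch into T (F -> (((D == B) == F) -> ((!F -> D) && A)))  //  T (E || A).
  branch 1 (add T (F -> (((D == B) == F) -> ((!F -> D) && A)))):
    T (F -> (((D == B) == F) -> ((!F -> D) && A))): β-rule — branch into F F  //  T (((D == B) == F) -> ((!F -> D) && A)).
      branch 1.1 (add F F):
        ○ open, literals {F=F}.
      branch 1.2 (add T (((D == B) == F) -> ((!F -> D) && A))):
        T (((D == B) == F) -> ((!F -> D) && A)): β-rule — branch into F ((D == B) == F)  //  T ((!F -> D) && A).
          branch 1.2.1 (add F ((D == B) == F)):
            F ((D == B) == F): β-rule — branch into T (D == B), F F  //  F (D == B), T F.
              branch 1.2.1.1 (add T (D == B), F F):
                T (D == B): β-rule — branch into T D, T B  //  F D, F B.
                  branch 1.2.1.1.1 (add T D, T B):
                    ○ open, literals {B=T, D=T, F=F}.
                  branch 1.2.1.1.2 (add F D, F B):
                    ○ open, literals {B=F, D=F, F=F}.
              branch 1.2.1.2 (add F (D == B), T F):
                F (D == B): β-rule — branch into T D, F B  //  F D, T B.
                  branch 1.2.1.2.1 (add T D, F B):
                    ○ open, literals {B=F, D=T, F=T}.
                  branch 1.2.1.2.2 (add F D, T B):
                    ○ open, literals {B=T, D=F, F=T}.
          branch 1.2.2 (add T ((!F -> D) && A)):
            T ((!F -> D) && A): α-rule — add T (!F -> D), T A.
            T (!F -> D): β-rule — branch into F !F  //  T D.
              branch 1.2.2.1 (add F !F):
                ○ open, literals {A=T, F=T}.
              branch 1.2.2.2 (add T D):
                ○ open, literals {A=T, D=T}.
  branch 2 (add T (E || A)):
    T (E || A): β-rule — branch into T E  //  T A.
      branch 2.1 (add T E):
        ○ open, literals {E=T}.
      branch 2.2 (add T A):
        ○ open, literals {A=T}.
0 branches closed, 9 open.
Each open branch fixes some atoms; the unmentioned ones are free. Counting distinct full assignments: branch {F=F} (B, C, A, D, E) contributes 32 new; branch {B=T, D=T, F=F} (C, A, E) contributes 0 new; branch {B=F, D=F, F=F} (C, A, E) contributes 0 new; branch {B=F, D=T, F=T} (C, A, E) contributes 8 new; branch {B=T, D=F, F=T} (C, A, E) contributes 8 new; branch {A=T, F=T} (B, C, D, E) contributes 8 new; branch {A=T, D=T} (B, F, C, E) contributes 0 new; branch {E=T} (B, F, C, A, D) contributes 4 new; branch {A=T} (B, F, C, D, E) contributes 0 new. Total: 60.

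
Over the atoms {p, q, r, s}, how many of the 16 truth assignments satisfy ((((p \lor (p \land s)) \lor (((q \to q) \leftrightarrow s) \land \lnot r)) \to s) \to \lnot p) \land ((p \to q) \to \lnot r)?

7

Initial set: {T (((((p \lor (p \land s)) \lor (((q \to q) \leftrightarrow s) \land \lnot r)) \to s) \to \lnot p) \land ((p \to q) \to \lnot r))}.
T (((((p \lor (p \land s)) \lor (((q \to q) \leftrightarrow s) \land \lnot r)) \to s) \to \lnot p) \land ((p \to q) \to \lnot r)): α-rule — add T ((((p \lor (p \land s)) \lor (((q \to q) \leftrightarrow s) \land \lnot r)) \to s) \to \lnot p), T ((p \to q) \to \lnot r).
T ((((p \lor (p \land s)) \lor (((q \to q) \leftrightarrow s) \land \lnot r)) \to s) \to \lnot p): β-rule — branch into F (((p \lor (p \land s)) \lor (((q \to q) \leftrightarrow s) \land \lnot r)) \to s)  //  T \lnot p.
  branch 1 (add F (((p \lor (p \land s)) \lor (((q \to q) \leftrightarrow s) \land \lnot r)) \to s)):
    F (((p \lor (p \land s)) \lor (((q \to q) \leftrightarrow s) \land \lnot r)) \to s): α-rule — add T ((p \lor (p \land s)) \lor (((q \to q) \leftrightarrow s) \land \lnot r)), F s.
    T ((p \to q) \to \lnot r): β-rule — branch into F (p \to q)  //  T \lnot r.
      branch 1.1 (add F (p \to q)):
        F (p \to q): α-rule — add T p, F q.
        T ((p \lor (p \land s)) \lor (((q \to q) \leftrightarrow s) \land \lnot r)): β-rule — branch into T (p \lor (p \land s))  //  T (((q \to q) \leftrightarrow s) \land \lnot r).
          branch 1.1.1 (add T (p \lor (p \land s))):
            T (p \lor (p \land s)): β-rule — branch into T p  //  T (p \land s).
              branch 1.1.1.1 (add T p):
                ○ open, literals {p=true, q=false, s=false}.
              branch 1.1.1.2 (add T (p \land s)):
                T (p \land s): α-rule — add T p, T s.
                × closes — contains both s and \lnot s.
          branch 1.1.2 (add T (((q \to q) \leftrightarrow s) \land \lnot r)):
            T (((q \to q) \leftrightarrow s) \land \lnot r): α-rule — add T ((q \to q) \leftrightarrow s), T \lnot r.
            T ((q \to q) \leftrightarrow s): β-rule — branch into T (q \to q), T s  //  F (q \to q), F s.
              branch 1.1.2.1 (add T (q \to q), T s):
                × closes — contains both s and \lnot s.
              branch 1.1.2.2 (add F (q \to q), F s):
                F (q \to q): α-rule — add T q, F q.
                × closes — contains both q and \lnot q.
      branch 1.2 (add T \lnot r):
        T ((p \lor (p \land s)) \lor (((q \to q) \leftrightarrow s) \land \lnot r)): β-rule — branch into T (p \lor (p \land s))  //  T (((q \to q) \leftrightarrow s) \land \lnot r).
          branch 1.2.1 (add T (p \lor (p \land s))):
            T (p \lor (p \land s)): β-rule — branch into T p  //  T (p \land s).
              branch 1.2.1.1 (add T p):
                ○ open, literals {p=true, r=false, s=false}.
              branch 1.2.1.2 (add T (p \land s)):
                T (p \land s): α-rule — add T p, T s.
                × closes — contains both s and \lnot s.
          branch 1.2.2 (add T (((q \to q) \leftrightarrow s) \land \lnot r)):
            T (((q \to q) \leftrightarrow s) \land \lnot r): α-rule — add T ((q \to q) \leftrightarrow s), T \lnot r.
            T ((q \to q) \leftrightarrow s): β-rule — branch into T (q \to q), T s  //  F (q \to q), F s.
              branch 1.2.2.1 (add T (q \to q), T s):
                × closes — contains both s and \lnot s.
              branch 1.2.2.2 (add F (q \to q), F s):
                F (q \to q): α-rule — add T q, F q.
                × closes — contains both q and \lnot q.
  branch 2 (add T \lnot p):
    T ((p \to q) \to \lnot r): β-rule — branch into F (p \to q)  //  T \lnot r.
      branch 2.1 (add F (p \to q)):
        F (p \to q): α-rule — add T p, F q.
        × closes — contains both p and \lnot p.
      branch 2.2 (add T \lnot r):
        ○ open, literals {p=false, r=false}.
7 branches closed, 3 open.
Each open branch fixes some atoms; the unmentioned ones are free. Counting distinct full assignments: branch {p=true, q=false, s=false} (r) contributes 2 new; branch {p=true, r=false, s=false} (q) contributes 1 new; branch {p=false, r=false} (q, s) contributes 4 new. Total: 7.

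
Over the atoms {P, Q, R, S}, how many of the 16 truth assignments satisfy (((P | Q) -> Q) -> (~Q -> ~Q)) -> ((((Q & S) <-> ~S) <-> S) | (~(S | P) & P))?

Initial set: {((((P | Q) -> Q) -> (~Q -> ~Q)) -> ((((Q & S) <-> ~S) <-> S) | (~(S | P) & P)))}.
((((P | Q) -> Q) -> (~Q -> ~Q)) -> ((((Q & S) <-> ~S) <-> S) | (~(S | P) & P))): β-rule — branch into ~(((P | Q) -> Q) -> (~Q -> ~Q))  //  ((((Q & S) <-> ~S) <-> S) | (~(S | P) & P)).
  branch 1 (add ~(((P | Q) -> Q) -> (~Q -> ~Q))):
    ~(((P | Q) -> Q) -> (~Q -> ~Q)): α-rule — add ((P | Q) -> Q), ~(~Q -> ~Q).
    ~(~Q -> ~Q): α-rule — add ~Q, ~~Q.
    × closes — contains both Q and ~Q.
  branch 2 (add ((((Q & S) <-> ~S) <-> S) | (~(S | P) & P))):
    ((((Q & S) <-> ~S) <-> S) | (~(S | P) & P)): β-rule — branch into (((Q & S) <-> ~S) <-> S)  //  (~(S | P) & P).
      branch 2.1 (add (((Q & S) <-> ~S) <-> S)):
        (((Q & S) <-> ~S) <-> S): β-rule — branch into ((Q & S) <-> ~S), S  //  ~((Q & S) <-> ~S), ~S.
          branch 2.1.1 (add ((Q & S) <-> ~S), S):
            ((Q & S) <-> ~S): β-rule — branch into (Q & S), ~S  //  ~(Q & S), ~~S.
              branch 2.1.1.1 (add (Q & S), ~S):
                × closes — contains both S and ~S.
              branch 2.1.1.2 (add ~(Q & S), ~~S):
                ~(Q & S): β-rule — branch into ~Q  //  ~S.
                  branch 2.1.1.2.1 (add ~Q):
                    ○ open, literals {Q=F, S=T}.
                  branch 2.1.1.2.2 (add ~S):
                    × closes — contains both S and ~S.
          branch 2.1.2 (add ~((Q & S) <-> ~S), ~S):
            ~((Q & S) <-> ~S): β-rule — branch into (Q & S), ~~S  //  ~(Q & S), ~S.
              branch 2.1.2.1 (add (Q & S), ~~S):
                × closes — contains both S and ~S.
              branch 2.1.2.2 (add ~(Q & S), ~S):
                ~(Q & S): β-rule — branch into ~Q  //  ~S.
                  branch 2.1.2.2.1 (add ~Q):
                    ○ open, literals {Q=F, S=F}.
                  branch 2.1.2.2.2 (add ~S):
                    ○ open, literals {S=F}.
      branch 2.2 (add (~(S | P) & P)):
        (~(S | P) & P): α-rule — add ~(S | P), P.
        ~(S | P): α-rule — add ~S, ~P.
        × closes — contains both P and ~P.
5 branches closed, 3 open.
Each open branch fixes some atoms; the unmentioned ones are free. Counting distinct full assignments: branch {Q=F, S=T} (P, R) contributes 4 new; branch {Q=F, S=F} (P, R) contributes 4 new; branch {S=F} (P, Q, R) contributes 4 new. Total: 12.

12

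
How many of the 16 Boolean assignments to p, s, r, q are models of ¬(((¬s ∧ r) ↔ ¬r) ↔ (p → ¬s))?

12

Initial set: {¬(((¬s ∧ r) ↔ ¬r) ↔ (p → ¬s))}.
¬(((¬s ∧ r) ↔ ¬r) ↔ (p → ¬s)): β-rule — branch into ((¬s ∧ r) ↔ ¬r), ¬(p → ¬s)  //  ¬((¬s ∧ r) ↔ ¬r), (p → ¬s).
  branch 1 (add ((¬s ∧ r) ↔ ¬r), ¬(p → ¬s)):
    ¬(p → ¬s): α-rule — add p, ¬¬s.
    ((¬s ∧ r) ↔ ¬r): β-rule — branch into (¬s ∧ r), ¬r  //  ¬(¬s ∧ r), ¬¬r.
      branch 1.1 (add (¬s ∧ r), ¬r):
        (¬s ∧ r): α-rule — add ¬s, r.
        × closes — contains both s and ¬s.
      branch 1.2 (add ¬(¬s ∧ r), ¬¬r):
        ¬(¬s ∧ r): β-rule — branch into ¬¬s  //  ¬r.
          branch 1.2.1 (add ¬¬s):
            ○ open, literals {p=T, r=T, s=T}.
          branch 1.2.2 (add ¬r):
            × closes — contains both r and ¬r.
  branch 2 (add ¬((¬s ∧ r) ↔ ¬r), (p → ¬s)):
    ¬((¬s ∧ r) ↔ ¬r): β-rule — branch into (¬s ∧ r), ¬¬r  //  ¬(¬s ∧ r), ¬r.
      branch 2.1 (add (¬s ∧ r), ¬¬r):
        (¬s ∧ r): α-rule — add ¬s, r.
        (p → ¬s): β-rule — branch into ¬p  //  ¬s.
          branch 2.1.1 (add ¬p):
            ○ open, literals {p=F, r=T, s=F}.
          branch 2.1.2 (add ¬s):
            ○ open, literals {r=T, s=F}.
      branch 2.2 (add ¬(¬s ∧ r), ¬r):
        (p → ¬s): β-rule — branch into ¬p  //  ¬s.
          branch 2.2.1 (add ¬p):
            ¬(¬s ∧ r): β-rule — branch into ¬¬s  //  ¬r.
              branch 2.2.1.1 (add ¬¬s):
                ○ open, literals {p=F, r=F, s=T}.
              branch 2.2.1.2 (add ¬r):
                ○ open, literals {p=F, r=F}.
          branch 2.2.2 (add ¬s):
            ¬(¬s ∧ r): β-rule — branch into ¬¬s  //  ¬r.
              branch 2.2.2.1 (add ¬¬s):
                × closes — contains both s and ¬s.
              branch 2.2.2.2 (add ¬r):
                ○ open, literals {r=F, s=F}.
3 branches closed, 6 open.
Each open branch fixes some atoms; the unmentioned ones are free. Counting distinct full assignments: branch {p=T, r=T, s=T} (q) contributes 2 new; branch {p=F, r=T, s=F} (q) contributes 2 new; branch {r=T, s=F} (p, q) contributes 2 new; branch {p=F, r=F, s=T} (q) contributes 2 new; branch {p=F, r=F} (s, q) contributes 2 new; branch {r=F, s=F} (p, q) contributes 2 new. Total: 12.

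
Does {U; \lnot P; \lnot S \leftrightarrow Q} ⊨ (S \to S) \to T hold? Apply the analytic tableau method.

Initial set: {U; \lnot P; (\lnot S \leftrightarrow Q); \lnot ((S \to S) \to T)}.
\lnot ((S \to S) \to T): α-rule — add (S \to S), \lnot T.
(\lnot S \leftrightarrow Q): β-rule — branch into \lnot S, Q  //  \lnot \lnot S, \lnot Q.
  branch 1 (add \lnot S, Q):
    (S \to S): β-rule — branch into \lnot S  //  S.
      branch 1.1 (add \lnot S):
        ○ open, literals {P=false, Q=true, S=false, T=false, U=true}.
      branch 1.2 (add S):
        × closes — contains both S and \lnot S.
  branch 2 (add \lnot \lnot S, \lnot Q):
    (S \to S): β-rule — branch into \lnot S  //  S.
      branch 2.1 (add \lnot S):
        × closes — contains both S and \lnot S.
      branch 2.2 (add S):
        ○ open, literals {P=false, Q=false, S=true, T=false, U=true}.
2 branches closed, 2 open.
An open branch gives a countermodel: P=false, Q=true, S=false, T=false, U=true (unmentioned atoms arbitrary); the premises hold there but the conclusion fails.

No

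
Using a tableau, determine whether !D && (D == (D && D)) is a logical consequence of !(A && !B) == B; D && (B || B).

No

Initial set: {T (!(A && !B) == B); T (D && (B || B)); F (!D && (D == (D && D)))}.
T (D && (B || B)): α-rule — add T D, T (B || B).
T (!(A && !B) == B): β-rule — branch into T !(A && !B), T B  //  F !(A && !B), F B.
  branch 1 (add T !(A && !B), T B):
    F (!D && (D == (D && D))): β-rule — branch into F !D  //  F (D == (D && D)).
      branch 1.1 (add F !D):
        T (B || B): β-rule — branch into T B  //  T B.
          branch 1.1.1 (add T B):
            T !(A && !B): β-rule — branch into F A  //  F !B.
              branch 1.1.1.1 (add F A):
                ○ open, literals {A=0, B=1, D=1}.
              branch 1.1.1.2 (add F !B):
                ○ open, literals {B=1, D=1}.
          branch 1.1.2 (add T B):
            T !(A && !B): β-rule — branch into F A  //  F !B.
              branch 1.1.2.1 (add F A):
                ○ open, literals {A=0, B=1, D=1}.
              branch 1.1.2.2 (add F !B):
                ○ open, literals {B=1, D=1}.
      branch 1.2 (add F (D == (D && D))):
        T (B || B): β-rule — branch into T B  //  T B.
          branch 1.2.1 (add T B):
            T !(A && !B): β-rule — branch into F A  //  F !B.
              branch 1.2.1.1 (add F A):
                F (D == (D && D)): β-rule — branch into T D, F (D && D)  //  F D, T (D && D).
                  branch 1.2.1.1.1 (add T D, F (D && D)):
                    F (D && D): β-rule — branch into F D  //  F D.
                      branch 1.2.1.1.1.1 (add F D):
                        × closes — contains both D and !D.
                      branch 1.2.1.1.1.2 (add F D):
                        × closes — contains both D and !D.
                  branch 1.2.1.1.2 (add F D, T (D && D)):
                    × closes — contains both D and !D.
              branch 1.2.1.2 (add F !B):
                F (D == (D && D)): β-rule — branch into T D, F (D && D)  //  F D, T (D && D).
                  branch 1.2.1.2.1 (add T D, F (D && D)):
                    F (D && D): β-rule — branch into F D  //  F D.
                      branch 1.2.1.2.1.1 (add F D):
                        × closes — contains both D and !D.
                      branch 1.2.1.2.1.2 (add F D):
                        × closes — contains both D and !D.
                  branch 1.2.1.2.2 (add F D, T (D && D)):
                    × closes — contains both D and !D.
          branch 1.2.2 (add T B):
            T !(A && !B): β-rule — branch into F A  //  F !B.
              branch 1.2.2.1 (add F A):
                F (D == (D && D)): β-rule — branch into T D, F (D && D)  //  F D, T (D && D).
                  branch 1.2.2.1.1 (add T D, F (D && D)):
                    F (D && D): β-rule — branch into F D  //  F D.
                      branch 1.2.2.1.1.1 (add F D):
                        × closes — contains both D and !D.
                      branch 1.2.2.1.1.2 (add F D):
                        × closes — contains both D and !D.
                  branch 1.2.2.1.2 (add F D, T (D && D)):
                    × closes — contains both D and !D.
              branch 1.2.2.2 (add F !B):
                F (D == (D && D)): β-rule — branch into T D, F (D && D)  //  F D, T (D && D).
                  branch 1.2.2.2.1 (add T D, F (D && D)):
                    F (D && D): β-rule — branch into F D  //  F D.
                      branch 1.2.2.2.1.1 (add F D):
                        × closes — contains both D and !D.
                      branch 1.2.2.2.1.2 (add F D):
                        × closes — contains both D and !D.
                  branch 1.2.2.2.2 (add F D, T (D && D)):
                    × closes — contains both D and !D.
  branch 2 (add F !(A && !B), F B):
    F !(A && !B): α-rule — add T A, T !B.
    F (!D && (D == (D && D))): β-rule — branch into F !D  //  F (D == (D && D)).
      branch 2.1 (add F !D):
        T (B || B): β-rule — branch into T B  //  T B.
          branch 2.1.1 (add T B):
            × closes — contains both B and !B.
          branch 2.1.2 (add T B):
            × closes — contains both B and !B.
      branch 2.2 (add F (D == (D && D))):
        T (B || B): β-rule — branch into T B  //  T B.
          branch 2.2.1 (add T B):
            × closes — contains both B and !B.
          branch 2.2.2 (add T B):
            × closes — contains both B and !B.
16 branches closed, 4 open.
An open branch gives a countermodel: A=0, B=1, D=1 (unmentioned atoms arbitrary); the premises hold there but the conclusion fails.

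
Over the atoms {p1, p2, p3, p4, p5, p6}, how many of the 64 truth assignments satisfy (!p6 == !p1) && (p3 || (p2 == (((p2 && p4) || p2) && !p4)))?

Initial set: {((!p6 == !p1) && (p3 || (p2 == (((p2 && p4) || p2) && !p4))))}.
((!p6 == !p1) && (p3 || (p2 == (((p2 && p4) || p2) && !p4)))): α-rule — add (!p6 == !p1), (p3 || (p2 == (((p2 && p4) || p2) && !p4))).
(!p6 == !p1): β-rule — branch into !p6, !p1  //  !!p6, !!p1.
  branch 1 (add !p6, !p1):
    (p3 || (p2 == (((p2 && p4) || p2) && !p4))): β-rule — branch into p3  //  (p2 == (((p2 && p4) || p2) && !p4)).
      branch 1.1 (add p3):
        ○ open, literals {p1=0, p3=1, p6=0}.
      branch 1.2 (add (p2 == (((p2 && p4) || p2) && !p4))):
        (p2 == (((p2 && p4) || p2) && !p4)): β-rule — branch into p2, (((p2 && p4) || p2) && !p4)  //  !p2, !(((p2 && p4) || p2) && !p4).
          branch 1.2.1 (add p2, (((p2 && p4) || p2) && !p4)):
            (((p2 && p4) || p2) && !p4): α-rule — add ((p2 && p4) || p2), !p4.
            ((p2 && p4) || p2): β-rule — branch into (p2 && p4)  //  p2.
              branch 1.2.1.1 (add (p2 && p4)):
                (p2 && p4): α-rule — add p2, p4.
                × closes — contains both p4 and !p4.
              branch 1.2.1.2 (add p2):
                ○ open, literals {p1=0, p2=1, p4=0, p6=0}.
          branch 1.2.2 (add !p2, !(((p2 && p4) || p2) && !p4)):
            !(((p2 && p4) || p2) && !p4): β-rule — branch into !((p2 && p4) || p2)  //  !!p4.
              branch 1.2.2.1 (add !((p2 && p4) || p2)):
                !((p2 && p4) || p2): α-rule — add !(p2 && p4), !p2.
                !(p2 && p4): β-rule — branch into !p2  //  !p4.
                  branch 1.2.2.1.1 (add !p2):
                    ○ open, literals {p1=0, p2=0, p6=0}.
                  branch 1.2.2.1.2 (add !p4):
                    ○ open, literals {p1=0, p2=0, p4=0, p6=0}.
              branch 1.2.2.2 (add !!p4):
                ○ open, literals {p1=0, p2=0, p4=1, p6=0}.
  branch 2 (add !!p6, !!p1):
    (p3 || (p2 == (((p2 && p4) || p2) && !p4))): β-rule — branch into p3  //  (p2 == (((p2 && p4) || p2) && !p4)).
      branch 2.1 (add p3):
        ○ open, literals {p1=1, p3=1, p6=1}.
      branch 2.2 (add (p2 == (((p2 && p4) || p2) && !p4))):
        (p2 == (((p2 && p4) || p2) && !p4)): β-rule — branch into p2, (((p2 && p4) || p2) && !p4)  //  !p2, !(((p2 && p4) || p2) && !p4).
          branch 2.2.1 (add p2, (((p2 && p4) || p2) && !p4)):
            (((p2 && p4) || p2) && !p4): α-rule — add ((p2 && p4) || p2), !p4.
            ((p2 && p4) || p2): β-rule — branch into (p2 && p4)  //  p2.
              branch 2.2.1.1 (add (p2 && p4)):
                (p2 && p4): α-rule — add p2, p4.
                × closes — contains both p4 and !p4.
              branch 2.2.1.2 (add p2):
                ○ open, literals {p1=1, p2=1, p4=0, p6=1}.
          branch 2.2.2 (add !p2, !(((p2 && p4) || p2) && !p4)):
            !(((p2 && p4) || p2) && !p4): β-rule — branch into !((p2 && p4) || p2)  //  !!p4.
              branch 2.2.2.1 (add !((p2 && p4) || p2)):
                !((p2 && p4) || p2): α-rule — add !(p2 && p4), !p2.
                !(p2 && p4): β-rule — branch into !p2  //  !p4.
                  branch 2.2.2.1.1 (add !p2):
                    ○ open, literals {p1=1, p2=0, p6=1}.
                  branch 2.2.2.1.2 (add !p4):
                    ○ open, literals {p1=1, p2=0, p4=0, p6=1}.
              branch 2.2.2.2 (add !!p4):
                ○ open, literals {p1=1, p2=0, p4=1, p6=1}.
2 branches closed, 10 open.
Each open branch fixes some atoms; the unmentioned ones are free. Counting distinct full assignments: branch {p1=0, p3=1, p6=0} (p2, p4, p5) contributes 8 new; branch {p1=0, p2=1, p4=0, p6=0} (p3, p5) contributes 2 new; branch {p1=0, p2=0, p6=0} (p3, p4, p5) contributes 4 new; branch {p1=0, p2=0, p4=0, p6=0} (p3, p5) contributes 0 new; branch {p1=0, p2=0, p4=1, p6=0} (p3, p5) contributes 0 new; branch {p1=1, p3=1, p6=1} (p2, p4, p5) contributes 8 new; branch {p1=1, p2=1, p4=0, p6=1} (p3, p5) contributes 2 new; branch {p1=1, p2=0, p6=1} (p3, p4, p5) contributes 4 new; branch {p1=1, p2=0, p4=0, p6=1} (p3, p5) contributes 0 new; branch {p1=1, p2=0, p4=1, p6=1} (p3, p5) contributes 0 new. Total: 28.

28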